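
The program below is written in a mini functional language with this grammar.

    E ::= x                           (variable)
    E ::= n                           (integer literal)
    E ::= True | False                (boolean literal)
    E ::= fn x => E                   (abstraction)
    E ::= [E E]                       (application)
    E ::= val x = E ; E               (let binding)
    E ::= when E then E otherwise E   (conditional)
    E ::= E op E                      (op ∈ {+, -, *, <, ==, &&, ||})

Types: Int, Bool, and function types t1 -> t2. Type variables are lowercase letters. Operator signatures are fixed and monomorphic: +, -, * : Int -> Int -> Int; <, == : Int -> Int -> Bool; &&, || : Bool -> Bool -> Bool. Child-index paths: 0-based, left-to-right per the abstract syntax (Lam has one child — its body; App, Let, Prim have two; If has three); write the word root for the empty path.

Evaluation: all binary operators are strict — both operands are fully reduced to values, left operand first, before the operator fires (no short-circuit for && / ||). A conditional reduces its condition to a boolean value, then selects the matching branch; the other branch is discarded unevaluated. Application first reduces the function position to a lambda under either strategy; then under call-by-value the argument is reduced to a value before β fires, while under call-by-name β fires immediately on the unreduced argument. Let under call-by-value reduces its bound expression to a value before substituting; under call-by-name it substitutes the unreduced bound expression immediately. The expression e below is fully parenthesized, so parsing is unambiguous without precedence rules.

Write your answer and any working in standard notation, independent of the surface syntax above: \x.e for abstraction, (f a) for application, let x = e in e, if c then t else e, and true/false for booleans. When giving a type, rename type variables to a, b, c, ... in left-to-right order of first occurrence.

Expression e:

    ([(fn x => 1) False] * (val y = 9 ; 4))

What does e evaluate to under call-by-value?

Answer: 4

Derivation:
step 0: (((\x.1) false) * (let y = 9 in 4))
step 1: [beta@0] (1 * (let y = 9 in 4))
step 2: [let@1] (1 * 4)
step 3: [delta@root] 4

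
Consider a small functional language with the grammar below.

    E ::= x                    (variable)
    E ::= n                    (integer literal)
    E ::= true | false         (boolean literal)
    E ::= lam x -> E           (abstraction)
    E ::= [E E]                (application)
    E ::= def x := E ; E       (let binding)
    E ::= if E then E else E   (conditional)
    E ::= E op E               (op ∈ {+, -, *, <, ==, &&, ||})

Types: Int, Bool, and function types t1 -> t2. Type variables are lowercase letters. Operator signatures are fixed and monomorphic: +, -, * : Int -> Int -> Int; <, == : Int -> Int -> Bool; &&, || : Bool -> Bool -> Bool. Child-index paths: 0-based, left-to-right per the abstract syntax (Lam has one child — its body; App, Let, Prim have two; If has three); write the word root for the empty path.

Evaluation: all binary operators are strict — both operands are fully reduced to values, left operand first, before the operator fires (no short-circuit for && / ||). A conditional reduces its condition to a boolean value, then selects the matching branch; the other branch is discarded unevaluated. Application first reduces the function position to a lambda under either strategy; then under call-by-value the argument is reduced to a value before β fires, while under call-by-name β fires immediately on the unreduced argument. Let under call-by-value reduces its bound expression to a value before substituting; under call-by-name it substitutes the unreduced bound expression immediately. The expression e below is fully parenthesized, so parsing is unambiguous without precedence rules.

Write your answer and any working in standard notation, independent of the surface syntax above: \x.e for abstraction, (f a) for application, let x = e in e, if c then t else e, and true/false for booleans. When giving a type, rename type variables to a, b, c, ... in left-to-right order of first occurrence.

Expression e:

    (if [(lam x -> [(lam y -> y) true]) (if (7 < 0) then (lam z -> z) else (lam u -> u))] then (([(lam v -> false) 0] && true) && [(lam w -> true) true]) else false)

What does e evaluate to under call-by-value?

Working:
step 0: (if ((\x.((\y.y) true)) (if (7 < 0) then (\z.z) else (\u.u))) then ((((\v.false) 0) && true) && ((\w.true) true)) else false)
step 1: [delta@0.1.0] (if ((\x.((\y.y) true)) (if false then (\z.z) else (\u.u))) then ((((\v.false) 0) && true) && ((\w.true) true)) else false)
step 2: [if@0.1] (if ((\x.((\y.y) true)) (\u.u)) then ((((\v.false) 0) && true) && ((\w.true) true)) else false)
step 3: [beta@0] (if ((\y.y) true) then ((((\v.false) 0) && true) && ((\w.true) true)) else false)
step 4: [beta@0] (if true then ((((\v.false) 0) && true) && ((\w.true) true)) else false)
step 5: [if@root] ((((\v.false) 0) && true) && ((\w.true) true))
step 6: [beta@0.0] ((false && true) && ((\w.true) true))
step 7: [delta@0] (false && ((\w.true) true))
step 8: [beta@1] (false && true)
step 9: [delta@root] false

Answer: false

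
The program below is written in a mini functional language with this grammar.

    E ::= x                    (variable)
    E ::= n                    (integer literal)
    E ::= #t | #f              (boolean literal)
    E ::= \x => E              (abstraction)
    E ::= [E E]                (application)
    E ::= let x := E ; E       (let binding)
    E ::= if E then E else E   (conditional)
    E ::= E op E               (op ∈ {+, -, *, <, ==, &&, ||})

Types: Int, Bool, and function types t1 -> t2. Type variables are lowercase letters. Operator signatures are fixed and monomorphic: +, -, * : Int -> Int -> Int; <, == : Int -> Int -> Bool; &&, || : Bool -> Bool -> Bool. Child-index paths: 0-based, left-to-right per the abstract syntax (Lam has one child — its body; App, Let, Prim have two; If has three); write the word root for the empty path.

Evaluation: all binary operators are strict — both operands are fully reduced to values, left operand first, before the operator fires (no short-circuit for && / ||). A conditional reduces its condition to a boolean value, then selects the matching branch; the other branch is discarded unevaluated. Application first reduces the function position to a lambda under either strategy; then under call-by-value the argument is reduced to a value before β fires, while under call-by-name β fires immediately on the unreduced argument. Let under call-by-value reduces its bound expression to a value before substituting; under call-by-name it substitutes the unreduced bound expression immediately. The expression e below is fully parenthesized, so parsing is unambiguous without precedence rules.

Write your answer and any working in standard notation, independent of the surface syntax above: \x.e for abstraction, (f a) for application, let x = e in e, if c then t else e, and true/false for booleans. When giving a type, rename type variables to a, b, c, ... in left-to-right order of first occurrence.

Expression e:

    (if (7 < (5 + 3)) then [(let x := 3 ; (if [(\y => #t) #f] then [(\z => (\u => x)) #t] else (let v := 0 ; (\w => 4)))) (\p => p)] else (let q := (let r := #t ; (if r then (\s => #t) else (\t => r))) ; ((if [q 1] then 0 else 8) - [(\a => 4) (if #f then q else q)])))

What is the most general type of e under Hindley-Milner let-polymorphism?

Trace:
  unify Int ~ Int
  unify Int ~ Int
  unify Int ~ Int
  unify Int ~ Int
  unify Bool ~ Bool
let x : Int
\y._ : a -> Bool
  unify a -> Bool ~ Bool -> b
  unify a ~ Bool
  unify Bool ~ b
_ _ : Bool
  unify Bool ~ Bool
x : Int
\u._ : d -> Int
\z._ : c -> d -> Int
  unify c -> d -> Int ~ Bool -> e
  unify c ~ Bool
  unify d -> Int ~ e
_ _ : d -> Int
let v : Int
\w._ : f -> Int
  unify d -> Int ~ f -> Int
  unify d ~ f
  unify Int ~ Int
p : g
\p._ : g -> g
  unify f -> Int ~ (g -> g) -> h
  unify f ~ g -> g
  unify Int ~ h
_ _ : Int
let r : Bool
r : Bool
  unify Bool ~ Bool
\s._ : i -> Bool
r : Bool
\t._ : j -> Bool
  unify i -> Bool ~ j -> Bool
  unify i ~ j
  unify Bool ~ Bool
let q : forall. j -> Bool
q : k -> Bool
  unify k -> Bool ~ Int -> l
  unify k ~ Int
  unify Bool ~ l
_ _ : Bool
  unify Bool ~ Bool
  unify Int ~ Int
  unify Int ~ Int
\a._ : m -> Int
  unify Bool ~ Bool
q : n -> Bool
q : o -> Bool
  unify n -> Bool ~ o -> Bool
  unify n ~ o
  unify Bool ~ Bool
  unify m -> Int ~ (o -> Bool) -> p
  unify m ~ o -> Bool
  unify Int ~ p
_ _ : Int
  unify Int ~ Int
  unify Int ~ Int

Answer: Int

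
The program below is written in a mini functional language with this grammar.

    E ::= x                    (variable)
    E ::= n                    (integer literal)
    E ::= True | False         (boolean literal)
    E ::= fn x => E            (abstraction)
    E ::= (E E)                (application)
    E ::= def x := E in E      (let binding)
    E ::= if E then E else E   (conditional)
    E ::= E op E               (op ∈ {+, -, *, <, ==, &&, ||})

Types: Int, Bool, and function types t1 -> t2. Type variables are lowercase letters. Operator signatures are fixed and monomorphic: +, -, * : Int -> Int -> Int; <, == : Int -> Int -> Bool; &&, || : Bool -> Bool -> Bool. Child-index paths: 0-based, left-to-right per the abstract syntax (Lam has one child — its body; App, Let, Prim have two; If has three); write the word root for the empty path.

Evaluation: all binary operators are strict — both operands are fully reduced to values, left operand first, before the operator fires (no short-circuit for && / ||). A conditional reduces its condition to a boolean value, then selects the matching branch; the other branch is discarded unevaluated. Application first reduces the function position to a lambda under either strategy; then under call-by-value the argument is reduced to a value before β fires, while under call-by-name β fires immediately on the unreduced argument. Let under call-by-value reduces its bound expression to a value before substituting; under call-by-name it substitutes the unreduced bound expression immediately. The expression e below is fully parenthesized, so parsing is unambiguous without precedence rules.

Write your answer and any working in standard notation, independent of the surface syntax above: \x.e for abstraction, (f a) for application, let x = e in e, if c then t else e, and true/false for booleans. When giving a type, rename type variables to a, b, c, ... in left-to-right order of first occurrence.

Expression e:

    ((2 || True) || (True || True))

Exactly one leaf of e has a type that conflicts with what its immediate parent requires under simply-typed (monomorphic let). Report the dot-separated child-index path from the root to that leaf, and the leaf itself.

Trace:
  unify Int ~ Bool
  FAIL: mismatch Int ~ Bool

Answer: 0.0 : 2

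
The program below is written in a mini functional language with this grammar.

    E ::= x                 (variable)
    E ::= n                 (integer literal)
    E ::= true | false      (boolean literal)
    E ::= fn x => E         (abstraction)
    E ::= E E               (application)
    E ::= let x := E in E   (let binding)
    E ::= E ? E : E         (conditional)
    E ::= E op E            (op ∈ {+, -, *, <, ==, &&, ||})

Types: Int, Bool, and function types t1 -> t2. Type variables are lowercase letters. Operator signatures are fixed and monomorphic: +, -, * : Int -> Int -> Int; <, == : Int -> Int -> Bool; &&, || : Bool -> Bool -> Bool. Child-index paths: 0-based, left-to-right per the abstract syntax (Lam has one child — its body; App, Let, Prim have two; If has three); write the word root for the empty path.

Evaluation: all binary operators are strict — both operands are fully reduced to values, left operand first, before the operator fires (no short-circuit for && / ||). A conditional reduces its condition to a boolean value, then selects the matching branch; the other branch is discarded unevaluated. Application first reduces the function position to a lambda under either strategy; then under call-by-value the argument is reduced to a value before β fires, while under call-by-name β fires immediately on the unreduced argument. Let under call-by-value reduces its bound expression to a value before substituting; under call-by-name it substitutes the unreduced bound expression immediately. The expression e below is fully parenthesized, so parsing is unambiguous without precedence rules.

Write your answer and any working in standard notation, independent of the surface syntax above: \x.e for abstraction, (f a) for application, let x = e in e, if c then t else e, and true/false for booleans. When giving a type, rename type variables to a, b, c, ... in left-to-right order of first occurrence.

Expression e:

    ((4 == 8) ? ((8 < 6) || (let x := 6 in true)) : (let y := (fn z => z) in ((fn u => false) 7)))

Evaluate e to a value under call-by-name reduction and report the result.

Derivation:
step 0: (if (4 == 8) then ((8 < 6) || (let x = 6 in true)) else (let y = (\z.z) in ((\u.false) 7)))
step 1: [delta@0] (if false then ((8 < 6) || (let x = 6 in true)) else (let y = (\z.z) in ((\u.false) 7)))
step 2: [if@root] (let y = (\z.z) in ((\u.false) 7))
step 3: [let@root] ((\u.false) 7)
step 4: [beta@root] false

Answer: false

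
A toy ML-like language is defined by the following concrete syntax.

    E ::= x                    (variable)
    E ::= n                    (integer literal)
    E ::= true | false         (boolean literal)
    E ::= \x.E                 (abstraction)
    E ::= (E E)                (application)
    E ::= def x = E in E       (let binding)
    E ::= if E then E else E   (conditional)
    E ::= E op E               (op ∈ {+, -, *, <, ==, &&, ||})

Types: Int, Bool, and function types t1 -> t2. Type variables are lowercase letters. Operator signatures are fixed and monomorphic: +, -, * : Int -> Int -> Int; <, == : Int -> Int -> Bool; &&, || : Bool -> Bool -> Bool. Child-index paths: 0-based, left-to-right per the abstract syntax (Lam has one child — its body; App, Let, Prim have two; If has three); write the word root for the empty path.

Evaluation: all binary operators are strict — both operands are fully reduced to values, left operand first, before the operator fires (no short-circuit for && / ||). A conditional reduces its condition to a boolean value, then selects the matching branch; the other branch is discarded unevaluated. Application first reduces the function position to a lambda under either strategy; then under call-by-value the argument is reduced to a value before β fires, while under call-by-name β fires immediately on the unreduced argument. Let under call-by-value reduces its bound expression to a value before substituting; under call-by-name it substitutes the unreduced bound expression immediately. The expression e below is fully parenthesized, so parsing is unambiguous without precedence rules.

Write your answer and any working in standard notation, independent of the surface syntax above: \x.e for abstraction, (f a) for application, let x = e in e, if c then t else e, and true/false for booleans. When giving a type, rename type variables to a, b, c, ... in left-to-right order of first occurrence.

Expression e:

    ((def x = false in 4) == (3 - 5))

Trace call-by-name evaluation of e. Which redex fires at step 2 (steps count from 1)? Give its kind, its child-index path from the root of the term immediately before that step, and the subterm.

Answer: delta at 1 : (3 - 5)

Trace:
step 0: ((let x = false in 4) == (3 - 5))
step 1: [let@0] (4 == (3 - 5))
step 2: [delta@1] (4 == -2)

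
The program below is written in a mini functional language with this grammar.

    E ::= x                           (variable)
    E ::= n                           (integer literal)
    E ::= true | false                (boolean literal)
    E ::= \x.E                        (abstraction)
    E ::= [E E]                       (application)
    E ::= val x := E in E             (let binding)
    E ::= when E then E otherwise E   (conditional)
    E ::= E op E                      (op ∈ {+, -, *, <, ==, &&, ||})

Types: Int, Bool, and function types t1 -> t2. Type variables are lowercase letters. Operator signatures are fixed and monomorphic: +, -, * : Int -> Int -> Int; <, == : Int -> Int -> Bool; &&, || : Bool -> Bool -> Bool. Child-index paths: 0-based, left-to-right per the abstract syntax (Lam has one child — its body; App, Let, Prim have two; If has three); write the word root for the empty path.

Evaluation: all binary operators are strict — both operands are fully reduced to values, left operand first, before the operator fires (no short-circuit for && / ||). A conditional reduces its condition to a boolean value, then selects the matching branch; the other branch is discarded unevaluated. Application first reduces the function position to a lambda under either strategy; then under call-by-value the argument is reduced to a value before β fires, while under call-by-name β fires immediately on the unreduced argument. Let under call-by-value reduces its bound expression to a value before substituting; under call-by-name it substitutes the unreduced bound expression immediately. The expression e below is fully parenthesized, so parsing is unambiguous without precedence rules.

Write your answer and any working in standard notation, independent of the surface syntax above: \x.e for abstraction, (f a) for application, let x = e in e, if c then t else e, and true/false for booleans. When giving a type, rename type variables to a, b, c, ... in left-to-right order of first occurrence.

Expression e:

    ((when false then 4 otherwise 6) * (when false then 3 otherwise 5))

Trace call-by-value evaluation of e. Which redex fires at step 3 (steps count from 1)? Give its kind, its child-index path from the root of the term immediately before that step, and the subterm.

Working:
step 0: ((if false then 4 else 6) * (if false then 3 else 5))
step 1: [if@0] (6 * (if false then 3 else 5))
step 2: [if@1] (6 * 5)
step 3: [delta@root] 30

Answer: delta at root : (6 * 5)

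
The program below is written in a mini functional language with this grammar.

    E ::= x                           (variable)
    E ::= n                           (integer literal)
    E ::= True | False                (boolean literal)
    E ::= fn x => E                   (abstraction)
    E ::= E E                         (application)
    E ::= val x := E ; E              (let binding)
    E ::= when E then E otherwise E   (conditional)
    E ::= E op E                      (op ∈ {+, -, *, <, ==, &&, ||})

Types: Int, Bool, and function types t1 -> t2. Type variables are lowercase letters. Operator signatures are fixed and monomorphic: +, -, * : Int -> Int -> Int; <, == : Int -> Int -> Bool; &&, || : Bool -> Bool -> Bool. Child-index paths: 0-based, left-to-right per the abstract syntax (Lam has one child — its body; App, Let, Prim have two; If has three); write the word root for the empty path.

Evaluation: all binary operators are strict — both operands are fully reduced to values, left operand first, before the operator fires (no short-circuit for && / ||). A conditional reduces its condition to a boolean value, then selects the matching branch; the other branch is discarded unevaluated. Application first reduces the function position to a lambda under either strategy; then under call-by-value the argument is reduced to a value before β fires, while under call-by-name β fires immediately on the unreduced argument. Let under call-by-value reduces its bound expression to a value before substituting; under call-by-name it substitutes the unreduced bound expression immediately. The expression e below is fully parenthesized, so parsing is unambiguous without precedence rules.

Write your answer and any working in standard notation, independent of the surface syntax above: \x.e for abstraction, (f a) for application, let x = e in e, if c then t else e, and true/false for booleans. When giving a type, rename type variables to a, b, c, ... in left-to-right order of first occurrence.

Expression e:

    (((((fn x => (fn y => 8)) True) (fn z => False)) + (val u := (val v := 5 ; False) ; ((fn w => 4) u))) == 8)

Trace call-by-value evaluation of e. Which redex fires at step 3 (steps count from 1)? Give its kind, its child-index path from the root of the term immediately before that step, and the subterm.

Trace:
step 0: (((((\x.(\y.8)) true) (\z.false)) + (let u = (let v = 5 in false) in ((\w.4) u))) == 8)
step 1: [beta@0.0.0] ((((\y.8) (\z.false)) + (let u = (let v = 5 in false) in ((\w.4) u))) == 8)
step 2: [beta@0.0] ((8 + (let u = (let v = 5 in false) in ((\w.4) u))) == 8)
step 3: [let@0.1.0] ((8 + (let u = false in ((\w.4) u))) == 8)

Answer: let at 0.1.0 : (let v = 5 in false)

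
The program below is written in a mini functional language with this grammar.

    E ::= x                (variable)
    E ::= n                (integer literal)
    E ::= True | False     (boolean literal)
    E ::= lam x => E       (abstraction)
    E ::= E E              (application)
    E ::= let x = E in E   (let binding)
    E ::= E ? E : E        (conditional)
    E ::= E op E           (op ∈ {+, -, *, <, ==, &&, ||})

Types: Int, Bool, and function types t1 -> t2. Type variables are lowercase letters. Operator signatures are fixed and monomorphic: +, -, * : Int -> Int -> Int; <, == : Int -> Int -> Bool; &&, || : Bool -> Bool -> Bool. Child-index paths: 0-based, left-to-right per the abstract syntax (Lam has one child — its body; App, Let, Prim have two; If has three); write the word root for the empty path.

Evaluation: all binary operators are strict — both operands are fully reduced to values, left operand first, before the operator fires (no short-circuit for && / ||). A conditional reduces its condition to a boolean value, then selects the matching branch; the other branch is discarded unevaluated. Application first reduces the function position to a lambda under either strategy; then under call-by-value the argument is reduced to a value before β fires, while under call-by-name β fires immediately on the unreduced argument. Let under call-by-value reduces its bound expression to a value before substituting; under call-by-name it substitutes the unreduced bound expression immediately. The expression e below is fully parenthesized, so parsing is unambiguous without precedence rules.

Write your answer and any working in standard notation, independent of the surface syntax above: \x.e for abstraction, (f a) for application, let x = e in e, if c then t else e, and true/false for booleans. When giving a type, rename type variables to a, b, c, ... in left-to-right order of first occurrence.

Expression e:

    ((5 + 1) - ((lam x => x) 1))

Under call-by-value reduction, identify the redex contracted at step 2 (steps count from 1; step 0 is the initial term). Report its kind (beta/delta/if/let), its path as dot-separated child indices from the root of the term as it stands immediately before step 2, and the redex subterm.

Answer: beta at 1 : ((\x.x) 1)

Trace:
step 0: ((5 + 1) - ((\x.x) 1))
step 1: [delta@0] (6 - ((\x.x) 1))
step 2: [beta@1] (6 - 1)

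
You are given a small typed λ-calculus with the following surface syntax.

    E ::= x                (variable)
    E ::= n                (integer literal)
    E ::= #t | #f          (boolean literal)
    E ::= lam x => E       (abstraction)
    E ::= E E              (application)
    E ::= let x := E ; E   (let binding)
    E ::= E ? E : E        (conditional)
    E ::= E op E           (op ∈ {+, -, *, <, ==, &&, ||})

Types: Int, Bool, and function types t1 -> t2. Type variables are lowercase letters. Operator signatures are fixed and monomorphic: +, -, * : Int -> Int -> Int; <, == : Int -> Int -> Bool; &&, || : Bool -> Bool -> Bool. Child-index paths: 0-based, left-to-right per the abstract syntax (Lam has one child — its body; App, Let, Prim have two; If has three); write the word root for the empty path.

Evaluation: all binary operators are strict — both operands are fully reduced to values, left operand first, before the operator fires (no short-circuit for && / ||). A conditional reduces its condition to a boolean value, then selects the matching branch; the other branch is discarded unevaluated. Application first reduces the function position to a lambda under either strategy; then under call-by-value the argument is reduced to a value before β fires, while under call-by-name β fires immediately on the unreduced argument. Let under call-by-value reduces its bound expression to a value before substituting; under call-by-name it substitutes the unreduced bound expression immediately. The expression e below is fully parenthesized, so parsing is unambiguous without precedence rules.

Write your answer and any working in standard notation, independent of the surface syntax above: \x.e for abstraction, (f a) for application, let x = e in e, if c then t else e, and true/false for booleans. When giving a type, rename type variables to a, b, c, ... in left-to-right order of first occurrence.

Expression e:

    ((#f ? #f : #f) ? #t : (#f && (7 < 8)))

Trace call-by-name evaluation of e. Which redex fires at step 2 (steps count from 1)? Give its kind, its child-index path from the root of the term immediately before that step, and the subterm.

Trace:
step 0: (if (if false then false else false) then true else (false && (7 < 8)))
step 1: [if@0] (if false then true else (false && (7 < 8)))
step 2: [if@root] (false && (7 < 8))

Answer: if at root : (if false then true else (false && (7 < 8)))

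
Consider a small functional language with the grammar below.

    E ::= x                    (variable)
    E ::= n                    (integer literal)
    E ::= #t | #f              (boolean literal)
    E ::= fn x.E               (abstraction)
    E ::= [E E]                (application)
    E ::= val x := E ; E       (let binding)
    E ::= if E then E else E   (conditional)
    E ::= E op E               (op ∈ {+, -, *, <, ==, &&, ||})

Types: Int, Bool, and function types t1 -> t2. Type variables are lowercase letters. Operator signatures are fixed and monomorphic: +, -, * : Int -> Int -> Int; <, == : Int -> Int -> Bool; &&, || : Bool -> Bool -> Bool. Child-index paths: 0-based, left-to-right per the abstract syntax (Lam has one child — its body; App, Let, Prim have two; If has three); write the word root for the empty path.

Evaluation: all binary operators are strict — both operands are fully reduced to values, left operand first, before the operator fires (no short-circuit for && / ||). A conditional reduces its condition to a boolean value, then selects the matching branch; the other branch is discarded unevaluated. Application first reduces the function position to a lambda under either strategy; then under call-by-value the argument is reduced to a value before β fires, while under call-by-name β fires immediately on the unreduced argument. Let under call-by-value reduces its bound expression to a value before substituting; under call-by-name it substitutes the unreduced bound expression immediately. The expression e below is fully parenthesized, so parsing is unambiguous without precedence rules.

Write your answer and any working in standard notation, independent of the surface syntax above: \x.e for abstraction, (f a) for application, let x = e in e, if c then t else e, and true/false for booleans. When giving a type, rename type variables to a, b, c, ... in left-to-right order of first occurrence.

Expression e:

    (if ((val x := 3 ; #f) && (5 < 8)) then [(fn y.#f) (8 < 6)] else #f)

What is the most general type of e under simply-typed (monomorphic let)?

Trace:
let x : Int
  unify Bool ~ Bool
  unify Int ~ Int
  unify Int ~ Int
  unify Bool ~ Bool
  unify Bool ~ Bool
\y._ : a -> Bool
  unify Int ~ Int
  unify Int ~ Int
  unify a -> Bool ~ Bool -> b
  unify a ~ Bool
  unify Bool ~ b
_ _ : Bool
  unify Bool ~ Bool

Answer: Bool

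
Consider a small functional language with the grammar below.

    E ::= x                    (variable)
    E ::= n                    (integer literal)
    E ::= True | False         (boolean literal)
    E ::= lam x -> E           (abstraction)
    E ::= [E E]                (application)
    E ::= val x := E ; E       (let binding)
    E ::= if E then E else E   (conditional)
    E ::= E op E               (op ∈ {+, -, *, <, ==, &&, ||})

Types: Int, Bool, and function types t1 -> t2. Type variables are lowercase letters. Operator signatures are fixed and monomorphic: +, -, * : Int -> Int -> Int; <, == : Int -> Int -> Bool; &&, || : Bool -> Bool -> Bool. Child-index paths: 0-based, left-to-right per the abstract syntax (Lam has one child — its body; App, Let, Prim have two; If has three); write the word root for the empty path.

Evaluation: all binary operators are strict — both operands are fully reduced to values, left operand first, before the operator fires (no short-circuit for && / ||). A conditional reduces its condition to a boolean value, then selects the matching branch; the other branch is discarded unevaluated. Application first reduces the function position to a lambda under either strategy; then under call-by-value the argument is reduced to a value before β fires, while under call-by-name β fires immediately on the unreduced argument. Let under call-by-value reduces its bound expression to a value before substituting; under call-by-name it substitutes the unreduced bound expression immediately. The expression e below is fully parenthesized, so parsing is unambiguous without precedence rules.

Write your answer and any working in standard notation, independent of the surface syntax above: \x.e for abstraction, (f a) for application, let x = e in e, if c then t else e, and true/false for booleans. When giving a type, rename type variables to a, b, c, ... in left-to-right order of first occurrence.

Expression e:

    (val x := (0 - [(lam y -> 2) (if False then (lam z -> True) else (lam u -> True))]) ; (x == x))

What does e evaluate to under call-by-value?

Working:
step 0: (let x = (0 - ((\y.2) (if false then (\z.true) else (\u.true)))) in (x == x))
step 1: [if@0.1.1] (let x = (0 - ((\y.2) (\u.true))) in (x == x))
step 2: [beta@0.1] (let x = (0 - 2) in (x == x))
step 3: [delta@0] (let x = -2 in (x == x))
step 4: [let@root] (-2 == -2)
step 5: [delta@root] true

Answer: true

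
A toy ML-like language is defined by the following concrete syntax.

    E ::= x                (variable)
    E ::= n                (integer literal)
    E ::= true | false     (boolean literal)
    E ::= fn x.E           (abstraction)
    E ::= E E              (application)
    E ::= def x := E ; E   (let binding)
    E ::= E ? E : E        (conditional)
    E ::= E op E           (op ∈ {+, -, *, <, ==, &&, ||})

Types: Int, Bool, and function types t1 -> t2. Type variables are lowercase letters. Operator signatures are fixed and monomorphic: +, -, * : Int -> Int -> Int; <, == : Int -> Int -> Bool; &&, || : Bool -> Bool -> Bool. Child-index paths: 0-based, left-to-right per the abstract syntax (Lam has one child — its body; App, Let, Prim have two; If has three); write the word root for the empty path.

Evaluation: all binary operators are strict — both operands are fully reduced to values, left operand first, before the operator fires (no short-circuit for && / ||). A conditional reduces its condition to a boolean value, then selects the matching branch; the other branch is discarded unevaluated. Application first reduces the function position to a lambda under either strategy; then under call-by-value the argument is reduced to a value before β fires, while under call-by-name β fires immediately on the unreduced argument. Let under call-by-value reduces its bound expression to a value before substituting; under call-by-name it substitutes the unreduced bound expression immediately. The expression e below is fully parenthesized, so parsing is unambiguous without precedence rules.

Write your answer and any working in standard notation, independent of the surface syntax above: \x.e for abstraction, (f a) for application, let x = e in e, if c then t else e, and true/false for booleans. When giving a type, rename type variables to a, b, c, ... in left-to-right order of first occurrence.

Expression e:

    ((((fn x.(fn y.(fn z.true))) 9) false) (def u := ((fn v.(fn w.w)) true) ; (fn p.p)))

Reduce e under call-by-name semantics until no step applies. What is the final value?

Answer: true

Derivation:
step 0: ((((\x.(\y.(\z.true))) 9) false) (let u = ((\v.(\w.w)) true) in (\p.p)))
step 1: [beta@0.0] (((\y.(\z.true)) false) (let u = ((\v.(\w.w)) true) in (\p.p)))
step 2: [beta@0] ((\z.true) (let u = ((\v.(\w.w)) true) in (\p.p)))
step 3: [beta@root] true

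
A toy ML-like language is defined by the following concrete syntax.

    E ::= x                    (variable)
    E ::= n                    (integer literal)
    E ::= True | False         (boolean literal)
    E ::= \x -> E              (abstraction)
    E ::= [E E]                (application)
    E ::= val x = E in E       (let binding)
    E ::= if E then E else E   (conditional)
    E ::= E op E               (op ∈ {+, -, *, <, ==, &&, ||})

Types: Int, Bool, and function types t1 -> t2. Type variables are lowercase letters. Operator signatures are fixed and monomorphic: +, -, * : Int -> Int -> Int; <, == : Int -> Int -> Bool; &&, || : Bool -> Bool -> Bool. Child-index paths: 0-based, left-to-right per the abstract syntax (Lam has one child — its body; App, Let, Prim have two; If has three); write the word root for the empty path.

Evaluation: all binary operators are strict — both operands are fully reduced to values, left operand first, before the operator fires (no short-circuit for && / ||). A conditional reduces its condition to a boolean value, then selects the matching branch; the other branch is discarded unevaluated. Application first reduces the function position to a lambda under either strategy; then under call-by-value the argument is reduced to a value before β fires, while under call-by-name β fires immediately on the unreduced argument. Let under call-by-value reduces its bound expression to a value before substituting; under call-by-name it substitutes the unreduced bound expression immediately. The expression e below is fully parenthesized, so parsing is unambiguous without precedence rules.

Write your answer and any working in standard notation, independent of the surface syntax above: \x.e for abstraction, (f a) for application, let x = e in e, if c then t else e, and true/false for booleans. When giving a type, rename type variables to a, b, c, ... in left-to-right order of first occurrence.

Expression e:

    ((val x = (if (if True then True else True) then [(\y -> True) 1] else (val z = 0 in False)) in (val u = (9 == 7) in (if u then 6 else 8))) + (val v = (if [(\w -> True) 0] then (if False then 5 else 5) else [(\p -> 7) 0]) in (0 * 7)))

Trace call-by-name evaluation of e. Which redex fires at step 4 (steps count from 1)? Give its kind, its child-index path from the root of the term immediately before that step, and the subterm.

Trace:
step 0: ((let x = (if (if true then true else true) then ((\y.true) 1) else (let z = 0 in false)) in (let u = (9 == 7) in (if u then 6 else 8))) + (let v = (if ((\w.true) 0) then (if false then 5 else 5) else ((\p.7) 0)) in (0 * 7)))
step 1: [let@0] ((let u = (9 == 7) in (if u then 6 else 8)) + (let v = (if ((\w.true) 0) then (if false then 5 else 5) else ((\p.7) 0)) in (0 * 7)))
step 2: [let@0] ((if (9 == 7) then 6 else 8) + (let v = (if ((\w.true) 0) then (if false then 5 else 5) else ((\p.7) 0)) in (0 * 7)))
step 3: [delta@0.0] ((if false then 6 else 8) + (let v = (if ((\w.true) 0) then (if false then 5 else 5) else ((\p.7) 0)) in (0 * 7)))
step 4: [if@0] (8 + (let v = (if ((\w.true) 0) then (if false then 5 else 5) else ((\p.7) 0)) in (0 * 7)))

Answer: if at 0 : (if false then 6 else 8)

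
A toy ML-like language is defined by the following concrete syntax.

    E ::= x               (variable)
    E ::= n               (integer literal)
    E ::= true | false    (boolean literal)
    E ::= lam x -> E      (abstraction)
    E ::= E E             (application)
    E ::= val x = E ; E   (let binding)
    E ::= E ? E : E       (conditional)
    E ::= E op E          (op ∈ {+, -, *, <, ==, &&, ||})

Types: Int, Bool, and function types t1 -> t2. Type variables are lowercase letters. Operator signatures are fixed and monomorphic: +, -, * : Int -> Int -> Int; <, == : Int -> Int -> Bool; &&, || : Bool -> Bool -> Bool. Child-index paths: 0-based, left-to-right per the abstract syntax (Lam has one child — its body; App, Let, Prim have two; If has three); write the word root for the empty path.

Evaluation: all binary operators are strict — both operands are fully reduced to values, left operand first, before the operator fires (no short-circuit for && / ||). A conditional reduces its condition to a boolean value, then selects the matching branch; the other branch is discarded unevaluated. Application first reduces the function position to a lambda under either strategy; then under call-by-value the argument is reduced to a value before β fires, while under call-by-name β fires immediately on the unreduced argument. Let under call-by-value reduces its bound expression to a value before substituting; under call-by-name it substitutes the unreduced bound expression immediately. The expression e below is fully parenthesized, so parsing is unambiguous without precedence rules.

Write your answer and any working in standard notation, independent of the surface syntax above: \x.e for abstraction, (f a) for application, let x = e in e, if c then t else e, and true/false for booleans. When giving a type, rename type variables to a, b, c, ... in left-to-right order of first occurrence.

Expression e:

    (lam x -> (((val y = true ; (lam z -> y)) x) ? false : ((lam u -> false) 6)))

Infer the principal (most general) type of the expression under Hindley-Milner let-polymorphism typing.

Answer: a -> Bool

Working:
let y : Bool
y : Bool
\z._ : b -> Bool
x : a
  unify b -> Bool ~ a -> c
  unify b ~ a
  unify Bool ~ c
_ _ : Bool
  unify Bool ~ Bool
\u._ : d -> Bool
  unify d -> Bool ~ Int -> e
  unify d ~ Int
  unify Bool ~ e
_ _ : Bool
  unify Bool ~ Bool
\x._ : a -> Bool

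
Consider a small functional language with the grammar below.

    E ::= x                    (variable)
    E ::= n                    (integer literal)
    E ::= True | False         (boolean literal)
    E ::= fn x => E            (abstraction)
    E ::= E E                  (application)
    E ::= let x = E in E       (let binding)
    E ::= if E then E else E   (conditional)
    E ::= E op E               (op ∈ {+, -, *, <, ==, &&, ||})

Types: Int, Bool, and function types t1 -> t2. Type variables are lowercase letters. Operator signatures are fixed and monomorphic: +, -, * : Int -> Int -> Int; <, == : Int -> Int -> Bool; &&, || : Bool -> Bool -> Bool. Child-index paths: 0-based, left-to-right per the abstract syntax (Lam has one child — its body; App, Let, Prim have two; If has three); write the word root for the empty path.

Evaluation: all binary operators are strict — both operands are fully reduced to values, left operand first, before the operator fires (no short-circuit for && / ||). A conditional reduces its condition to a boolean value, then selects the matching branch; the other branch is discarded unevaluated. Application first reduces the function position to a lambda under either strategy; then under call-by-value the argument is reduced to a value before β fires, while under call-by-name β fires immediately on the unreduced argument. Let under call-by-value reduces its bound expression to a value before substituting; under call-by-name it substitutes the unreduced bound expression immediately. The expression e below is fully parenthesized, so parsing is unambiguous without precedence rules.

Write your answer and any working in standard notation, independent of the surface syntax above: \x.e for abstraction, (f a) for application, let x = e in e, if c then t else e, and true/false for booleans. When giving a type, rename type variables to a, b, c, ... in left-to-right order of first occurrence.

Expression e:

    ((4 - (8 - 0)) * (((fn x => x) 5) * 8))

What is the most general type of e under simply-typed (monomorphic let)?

Answer: Int

Working:
  unify Int ~ Int
  unify Int ~ Int
  unify Int ~ Int
  unify Int ~ Int
  unify Int ~ Int
x : a
\x._ : a -> a
  unify a -> a ~ Int -> b
  unify a ~ Int
  unify Int ~ b
_ _ : Int
  unify Int ~ Int
  unify Int ~ Int
  unify Int ~ Int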